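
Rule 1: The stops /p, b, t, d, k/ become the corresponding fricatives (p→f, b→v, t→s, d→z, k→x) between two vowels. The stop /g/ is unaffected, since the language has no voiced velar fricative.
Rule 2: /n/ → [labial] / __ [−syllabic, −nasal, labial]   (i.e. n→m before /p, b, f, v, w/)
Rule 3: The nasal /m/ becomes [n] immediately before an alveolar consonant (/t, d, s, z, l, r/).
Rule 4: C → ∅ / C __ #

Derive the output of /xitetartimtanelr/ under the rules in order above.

xisesartintanel

Rule 1 (intervocalic spirantization): /t/ is a stop between vowels /i/ and /e/, so it spirantizes to the fricative [s]. /t/ is a stop between vowels /e/ and /a/, so it spirantizes to the fricative [s]. /xitetartimtanelr/ → xisesartimtanelr.
Rule 2 (nasal place assimilation): no segment meets the environment; /xisesartimtanelr/ is unchanged.
Rule 3 (nasal place assimilation): /m/ precedes the alveolar consonant /t/, so it assimilates in place to [n]. /xisesartimtanelr/ → xisesartintanelr.
Rule 4 (final cluster simplification): /r/ is the second consonant of a word-final cluster /lr/, so it deletes. /xisesartintanelr/ → xisesartintanel.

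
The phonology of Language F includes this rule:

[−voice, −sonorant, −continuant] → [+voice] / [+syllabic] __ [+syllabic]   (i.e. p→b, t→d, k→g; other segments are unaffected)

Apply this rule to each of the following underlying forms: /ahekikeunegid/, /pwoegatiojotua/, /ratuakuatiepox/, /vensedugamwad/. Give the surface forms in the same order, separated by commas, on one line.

/ahekikeunegid/: /k/ is a voiceless stop between vowels /e/ and /i/, so it voices to [g]. /k/ is a voiceless stop between vowels /i/ and /e/, so it voices to [g]. → [ahegigeunegid].
/pwoegatiojotua/: /t/ is a voiceless stop between vowels /a/ and /i/, so it voices to [d]. /t/ is a voiceless stop between vowels /o/ and /u/, so it voices to [d]. → [pwoegadiojodua].
/ratuakuatiepox/: /t/ is a voiceless stop between vowels /a/ and /u/, so it voices to [d]. /k/ is a voiceless stop between vowels /a/ and /u/, so it voices to [g]. /t/ is a voiceless stop between vowels /a/ and /i/, so it voices to [d]. /p/ is a voiceless stop between vowels /e/ and /o/, so it voices to [b]. → [raduaguadiebox].
/vensedugamwad/: the rule's environment is not met; surfaces unchanged as [vensedugamwad].

ahegigeunegid, pwoegadiojodua, raduaguadiebox, vensedugamwad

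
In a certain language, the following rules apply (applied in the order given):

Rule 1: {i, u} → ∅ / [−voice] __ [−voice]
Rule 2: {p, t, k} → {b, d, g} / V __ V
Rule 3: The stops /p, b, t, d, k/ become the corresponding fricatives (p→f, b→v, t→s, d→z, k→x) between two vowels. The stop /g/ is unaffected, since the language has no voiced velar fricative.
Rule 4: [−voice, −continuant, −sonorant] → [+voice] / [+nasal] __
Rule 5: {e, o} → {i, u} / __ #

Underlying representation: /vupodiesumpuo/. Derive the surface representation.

vuvoziesumbuu

Rule 1 (high vowel syncope): no segment meets the environment; /vupodiesumpuo/ is unchanged.
Rule 2 (intervocalic voicing): /p/ is a voiceless stop between vowels /u/ and /o/, so it voices to [b]. /vupodiesumpuo/ → vubodiesumpuo.
Rule 3 (intervocalic spirantization): /b/ is a stop between vowels /u/ and /o/, so it spirantizes to the fricative [v]. /d/ is a stop between vowels /o/ and /i/, so it spirantizes to the fricative [z]. /vubodiesumpuo/ → vuvoziesumpuo.
Rule 4 (post-nasal voicing): /p/ is a voiceless stop immediately after the nasal /m/, so it voices to [b]. /vuvoziesumpuo/ → vuvoziesumbuo.
Rule 5 (final vowel raising): /o/ is a mid vowel in word-final position, so it raises to [u]. /vuvoziesumbuo/ → vuvoziesumbuu.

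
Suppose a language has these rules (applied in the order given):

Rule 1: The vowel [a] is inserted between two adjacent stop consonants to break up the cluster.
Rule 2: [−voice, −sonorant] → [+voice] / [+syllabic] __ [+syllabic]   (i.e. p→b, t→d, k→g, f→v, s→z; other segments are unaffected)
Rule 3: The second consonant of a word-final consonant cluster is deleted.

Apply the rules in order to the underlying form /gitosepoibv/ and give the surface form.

gidozeboib

Rule 1 (stop-cluster a-epenthesis): no segment meets the environment; /gitosepoibv/ is unchanged.
Rule 2 (intervocalic voicing): /t/ is a voiceless obstruent between vowels /i/ and /o/, so it voices to [d]. /s/ is a voiceless obstruent between vowels /o/ and /e/, so it voices to [z]. /p/ is a voiceless obstruent between vowels /e/ and /o/, so it voices to [b]. /gitosepoibv/ → gidozeboibv.
Rule 3 (final cluster simplification): /v/ is the second consonant of a word-final cluster /bv/, so it deletes. /gidozeboibv/ → gidozeboib.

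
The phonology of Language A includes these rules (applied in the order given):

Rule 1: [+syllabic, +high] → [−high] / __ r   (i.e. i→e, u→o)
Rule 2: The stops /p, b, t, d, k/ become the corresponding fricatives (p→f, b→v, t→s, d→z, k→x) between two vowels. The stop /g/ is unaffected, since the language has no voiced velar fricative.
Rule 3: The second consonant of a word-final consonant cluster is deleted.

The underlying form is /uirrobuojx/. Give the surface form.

Rule 1 (pre-rhotic lowering): /i/ is a high vowel immediately before /r/, so it lowers to [e]. /uirrobuojx/ → uerrobuojx.
Rule 2 (intervocalic spirantization): /b/ is a stop between vowels /o/ and /u/, so it spirantizes to the fricative [v]. /uerrobuojx/ → uerrovuojx.
Rule 3 (final cluster simplification): /x/ is the second consonant of a word-final cluster /jx/, so it deletes. /uerrovuojx/ → uerrovuoj.

uerrovuoj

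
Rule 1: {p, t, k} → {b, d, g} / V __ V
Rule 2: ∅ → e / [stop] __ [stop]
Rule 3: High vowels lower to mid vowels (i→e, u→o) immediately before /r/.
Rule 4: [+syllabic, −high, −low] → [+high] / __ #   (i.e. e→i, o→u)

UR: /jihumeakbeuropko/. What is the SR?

Rule 1 (intervocalic voicing): no segment meets the environment; /jihumeakbeuropko/ is unchanged.
Rule 2 (stop-cluster e-epenthesis): /k/ and /b/ form a stop–stop cluster, so [e] is inserted between them. /p/ and /k/ form a stop–stop cluster, so [e] is inserted between them. /jihumeakbeuropko/ → jihumeakebeuropeko.
Rule 3 (pre-rhotic lowering): /u/ is a high vowel immediately before /r/, so it lowers to [o]. /jihumeakebeuropeko/ → jihumeakebeoropeko.
Rule 4 (final vowel raising): /o/ is a mid vowel in word-final position, so it raises to [u]. /jihumeakebeoropeko/ → jihumeakebeoropeku.

jihumeakebeoropeku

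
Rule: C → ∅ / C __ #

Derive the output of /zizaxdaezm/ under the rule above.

zizaxdaez

/m/ is the second consonant of a word-final cluster /zm/, so it deletes.
Surface form: [zizaxdaez].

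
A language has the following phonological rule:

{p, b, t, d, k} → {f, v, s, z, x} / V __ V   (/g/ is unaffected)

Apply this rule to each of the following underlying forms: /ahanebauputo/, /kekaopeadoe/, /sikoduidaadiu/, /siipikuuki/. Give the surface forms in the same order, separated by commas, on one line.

ahanevaufuso, kexaofeazoe, sixozuizaaziu, siifixuuxi

/ahanebauputo/: /b/ is a stop between vowels /e/ and /a/, so it spirantizes to the fricative [v]. /p/ is a stop between vowels /u/ and /u/, so it spirantizes to the fricative [f]. /t/ is a stop between vowels /u/ and /o/, so it spirantizes to the fricative [s]. → [ahanevaufuso].
/kekaopeadoe/: /k/ is a stop between vowels /e/ and /a/, so it spirantizes to the fricative [x]. /p/ is a stop between vowels /o/ and /e/, so it spirantizes to the fricative [f]. /d/ is a stop between vowels /a/ and /o/, so it spirantizes to the fricative [z]. → [kexaofeazoe].
/sikoduidaadiu/: /k/ is a stop between vowels /i/ and /o/, so it spirantizes to the fricative [x]. /d/ is a stop between vowels /o/ and /u/, so it spirantizes to the fricative [z]. /d/ is a stop between vowels /i/ and /a/, so it spirantizes to the fricative [z]. /d/ is a stop between vowels /a/ and /i/, so it spirantizes to the fricative [z]. → [sixozuizaaziu].
/siipikuuki/: /p/ is a stop between vowels /i/ and /i/, so it spirantizes to the fricative [f]. /k/ is a stop between vowels /i/ and /u/, so it spirantizes to the fricative [x]. /k/ is a stop between vowels /u/ and /i/, so it spirantizes to the fricative [x]. → [siifixuuxi].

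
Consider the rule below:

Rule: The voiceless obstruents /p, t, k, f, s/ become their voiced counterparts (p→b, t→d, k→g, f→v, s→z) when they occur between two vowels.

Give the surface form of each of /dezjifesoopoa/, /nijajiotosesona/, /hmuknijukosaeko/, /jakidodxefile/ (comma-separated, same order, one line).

dezjivezooboa, nijajiodozezona, hmuknijugozaego, jagidodxevile

/dezjifesoopoa/: /f/ is a voiceless obstruent between vowels /i/ and /e/, so it voices to [v]. /s/ is a voiceless obstruent between vowels /e/ and /o/, so it voices to [z]. /p/ is a voiceless obstruent between vowels /o/ and /o/, so it voices to [b]. → [dezjivezooboa].
/nijajiotosesona/: /t/ is a voiceless obstruent between vowels /o/ and /o/, so it voices to [d]. /s/ is a voiceless obstruent between vowels /o/ and /e/, so it voices to [z]. /s/ is a voiceless obstruent between vowels /e/ and /o/, so it voices to [z]. → [nijajiodozezona].
/hmuknijukosaeko/: /k/ is a voiceless obstruent between vowels /u/ and /o/, so it voices to [g]. /s/ is a voiceless obstruent between vowels /o/ and /a/, so it voices to [z]. /k/ is a voiceless obstruent between vowels /e/ and /o/, so it voices to [g]. → [hmuknijugozaego].
/jakidodxefile/: /k/ is a voiceless obstruent between vowels /a/ and /i/, so it voices to [g]. /f/ is a voiceless obstruent between vowels /e/ and /i/, so it voices to [v]. → [jagidodxevile].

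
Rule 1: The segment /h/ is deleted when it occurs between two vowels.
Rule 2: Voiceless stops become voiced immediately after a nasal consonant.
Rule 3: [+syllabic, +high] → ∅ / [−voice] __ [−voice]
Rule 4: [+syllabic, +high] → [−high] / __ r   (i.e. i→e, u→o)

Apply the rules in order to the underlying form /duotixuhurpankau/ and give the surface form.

duotxuorpangau

Rule 1 (intervocalic h-deletion): /h/ occurs between vowels /u/ and /u/, so it deletes. /duotixuhurpankau/ → duotixuurpankau.
Rule 2 (post-nasal voicing): /k/ is a voiceless stop immediately after the nasal /n/, so it voices to [g]. /duotixuurpankau/ → duotixuurpangau.
Rule 3 (high vowel syncope): /i/ is a high vowel flanked by voiceless consonants /t/ and /x/, so it deletes. /duotixuurpangau/ → duotxuurpangau.
Rule 4 (pre-rhotic lowering): /u/ is a high vowel immediately before /r/, so it lowers to [o]. /duotxuurpangau/ → duotxuorpangau.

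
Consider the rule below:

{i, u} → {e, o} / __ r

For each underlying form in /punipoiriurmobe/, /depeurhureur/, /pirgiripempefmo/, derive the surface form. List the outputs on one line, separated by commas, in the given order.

/punipoiriurmobe/: /i/ is a high vowel immediately before /r/, so it lowers to [e]. /u/ is a high vowel immediately before /r/, so it lowers to [o]. → [punipoeriormobe].
/depeurhureur/: /u/ is a high vowel immediately before /r/, so it lowers to [o]. /u/ is a high vowel immediately before /r/, so it lowers to [o]. /u/ is a high vowel immediately before /r/, so it lowers to [o]. → [depeorhoreor].
/pirgiripempefmo/: /i/ is a high vowel immediately before /r/, so it lowers to [e]. /i/ is a high vowel immediately before /r/, so it lowers to [e]. → [pergeripempefmo].

punipoeriormobe, depeorhoreor, pergeripempefmo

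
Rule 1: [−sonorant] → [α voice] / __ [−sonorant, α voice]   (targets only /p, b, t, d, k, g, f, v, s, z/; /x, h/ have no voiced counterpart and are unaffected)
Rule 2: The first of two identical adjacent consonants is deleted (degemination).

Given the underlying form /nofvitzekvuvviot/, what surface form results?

novidzegvuviot

Rule 1 (regressive voicing assimilation): /f/ precedes the voiced obstruent /v/, so it voices to [v] by assimilation. /t/ precedes the voiced obstruent /z/, so it voices to [d] by assimilation. /k/ precedes the voiced obstruent /v/, so it voices to [g] by assimilation. /nofvitzekvuvviot/ → novvidzegvuvviot.
Rule 2 (degemination): /vv/ is a geminate; the first /v/ deletes. /vv/ is a geminate; the first /v/ deletes. /novvidzegvuvviot/ → novidzegvuviot.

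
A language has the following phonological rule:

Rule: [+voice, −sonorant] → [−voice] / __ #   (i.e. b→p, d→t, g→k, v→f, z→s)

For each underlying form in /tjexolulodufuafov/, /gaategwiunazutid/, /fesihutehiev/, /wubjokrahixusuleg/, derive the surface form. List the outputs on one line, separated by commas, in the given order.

/tjexolulodufuafov/: /v/ is a voiced obstruent in word-final position, so it devoices to [f]. → [tjexolulodufuafof].
/gaategwiunazutid/: /d/ is a voiced obstruent in word-final position, so it devoices to [t]. → [gaategwiunazutit].
/fesihutehiev/: /v/ is a voiced obstruent in word-final position, so it devoices to [f]. → [fesihutehief].
/wubjokrahixusuleg/: /g/ is a voiced obstruent in word-final position, so it devoices to [k]. → [wubjokrahixusulek].

tjexolulodufuafof, gaategwiunazutit, fesihutehief, wubjokrahixusulek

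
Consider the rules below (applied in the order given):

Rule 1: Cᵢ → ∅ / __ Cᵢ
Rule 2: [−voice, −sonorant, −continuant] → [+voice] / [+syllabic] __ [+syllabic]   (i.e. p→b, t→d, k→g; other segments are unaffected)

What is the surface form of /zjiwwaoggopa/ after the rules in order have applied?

Rule 1 (degemination): /ww/ is a geminate; the first /w/ deletes. /gg/ is a geminate; the first /g/ deletes. /zjiwwaoggopa/ → zjiwaogopa.
Rule 2 (intervocalic voicing): /p/ is a voiceless stop between vowels /o/ and /a/, so it voices to [b]. /zjiwaogopa/ → zjiwaogoba.

zjiwaogoba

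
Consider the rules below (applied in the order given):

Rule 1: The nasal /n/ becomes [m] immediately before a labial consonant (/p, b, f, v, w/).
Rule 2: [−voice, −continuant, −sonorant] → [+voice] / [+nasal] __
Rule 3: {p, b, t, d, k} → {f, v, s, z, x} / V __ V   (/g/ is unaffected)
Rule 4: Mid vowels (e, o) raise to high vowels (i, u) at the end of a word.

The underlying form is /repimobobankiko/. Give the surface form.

Rule 1 (nasal place assimilation): no segment meets the environment; /repimobobankiko/ is unchanged.
Rule 2 (post-nasal voicing): /k/ is a voiceless stop immediately after the nasal /n/, so it voices to [g]. /repimobobankiko/ → repimobobangiko.
Rule 3 (intervocalic spirantization): /p/ is a stop between vowels /e/ and /i/, so it spirantizes to the fricative [f]. /b/ is a stop between vowels /o/ and /o/, so it spirantizes to the fricative [v]. /b/ is a stop between vowels /o/ and /a/, so it spirantizes to the fricative [v]. /k/ is a stop between vowels /i/ and /o/, so it spirantizes to the fricative [x]. /repimobobangiko/ → refimovovangixo.
Rule 4 (final vowel raising): /o/ is a mid vowel in word-final position, so it raises to [u]. /refimovovangixo/ → refimovovangixu.

refimovovangixu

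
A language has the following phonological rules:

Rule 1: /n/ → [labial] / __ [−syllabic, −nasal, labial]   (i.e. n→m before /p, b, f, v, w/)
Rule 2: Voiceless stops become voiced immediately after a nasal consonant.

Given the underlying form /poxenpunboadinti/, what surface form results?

poxembumboadindi

Rule 1 (nasal place assimilation): /n/ precedes the labial consonant /p/, so it assimilates in place to [m]. /n/ precedes the labial consonant /b/, so it assimilates in place to [m]. /poxenpunboadinti/ → poxempumboadinti.
Rule 2 (post-nasal voicing): /p/ is a voiceless stop immediately after the nasal /m/, so it voices to [b]. /t/ is a voiceless stop immediately after the nasal /n/, so it voices to [d]. /poxempumboadinti/ → poxembumboadindi.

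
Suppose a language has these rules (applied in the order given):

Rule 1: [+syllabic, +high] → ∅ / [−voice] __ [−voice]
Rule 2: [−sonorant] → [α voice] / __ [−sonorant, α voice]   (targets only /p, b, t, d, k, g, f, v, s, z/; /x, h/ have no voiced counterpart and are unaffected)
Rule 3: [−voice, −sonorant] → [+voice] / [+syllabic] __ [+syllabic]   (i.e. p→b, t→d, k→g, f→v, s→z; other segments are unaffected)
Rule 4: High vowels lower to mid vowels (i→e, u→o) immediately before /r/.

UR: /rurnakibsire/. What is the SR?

rornagipsere

Rule 1 (high vowel syncope): no segment meets the environment; /rurnakibsire/ is unchanged.
Rule 2 (regressive voicing assimilation): /b/ precedes the voiceless obstruent /s/, so it devoices to [p] by assimilation. /rurnakibsire/ → rurnakipsire.
Rule 3 (intervocalic voicing): /k/ is a voiceless obstruent between vowels /a/ and /i/, so it voices to [g]. /rurnakipsire/ → rurnagipsire.
Rule 4 (pre-rhotic lowering): /u/ is a high vowel immediately before /r/, so it lowers to [o]. /i/ is a high vowel immediately before /r/, so it lowers to [e]. /rurnagipsire/ → rornagipsere.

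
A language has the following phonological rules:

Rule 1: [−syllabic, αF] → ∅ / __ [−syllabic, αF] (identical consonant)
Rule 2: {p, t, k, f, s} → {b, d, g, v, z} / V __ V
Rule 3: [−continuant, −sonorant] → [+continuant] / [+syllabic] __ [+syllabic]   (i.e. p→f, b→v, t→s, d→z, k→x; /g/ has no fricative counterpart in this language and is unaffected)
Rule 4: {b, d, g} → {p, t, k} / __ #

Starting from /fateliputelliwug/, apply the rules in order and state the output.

fazelivuzeliwuk

Rule 1 (degemination): /ll/ is a geminate; the first /l/ deletes. /fateliputelliwug/ → fateliputeliwug.
Rule 2 (intervocalic voicing): /t/ is a voiceless obstruent between vowels /a/ and /e/, so it voices to [d]. /p/ is a voiceless obstruent between vowels /i/ and /u/, so it voices to [b]. /t/ is a voiceless obstruent between vowels /u/ and /e/, so it voices to [d]. /fateliputeliwug/ → fadelibudeliwug.
Rule 3 (intervocalic spirantization): /d/ is a stop between vowels /a/ and /e/, so it spirantizes to the fricative [z]. /b/ is a stop between vowels /i/ and /u/, so it spirantizes to the fricative [v]. /d/ is a stop between vowels /u/ and /e/, so it spirantizes to the fricative [z]. /fadelibudeliwug/ → fazelivuzeliwug.
Rule 4 (final devoicing): /g/ is a voiced stop in word-final position, so it devoices to [k]. /fazelivuzeliwug/ → fazelivuzeliwuk.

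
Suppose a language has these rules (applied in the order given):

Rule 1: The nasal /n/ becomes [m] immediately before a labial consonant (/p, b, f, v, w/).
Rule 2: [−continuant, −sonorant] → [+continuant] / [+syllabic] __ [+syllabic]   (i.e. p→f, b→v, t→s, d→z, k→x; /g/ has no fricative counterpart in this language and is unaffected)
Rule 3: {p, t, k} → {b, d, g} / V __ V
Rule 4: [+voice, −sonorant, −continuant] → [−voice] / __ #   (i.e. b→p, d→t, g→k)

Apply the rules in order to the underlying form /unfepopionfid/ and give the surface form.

Rule 1 (nasal place assimilation): /n/ precedes the labial consonant /f/, so it assimilates in place to [m]. /n/ precedes the labial consonant /f/, so it assimilates in place to [m]. /unfepopionfid/ → umfepopiomfid.
Rule 2 (intervocalic spirantization): /p/ is a stop between vowels /e/ and /o/, so it spirantizes to the fricative [f]. /p/ is a stop between vowels /o/ and /i/, so it spirantizes to the fricative [f]. /umfepopiomfid/ → umfefofiomfid.
Rule 3 (intervocalic voicing): no segment meets the environment; /umfefofiomfid/ is unchanged.
Rule 4 (final devoicing): /d/ is a voiced stop in word-final position, so it devoices to [t]. /umfefofiomfid/ → umfefofiomfit.

umfefofiomfit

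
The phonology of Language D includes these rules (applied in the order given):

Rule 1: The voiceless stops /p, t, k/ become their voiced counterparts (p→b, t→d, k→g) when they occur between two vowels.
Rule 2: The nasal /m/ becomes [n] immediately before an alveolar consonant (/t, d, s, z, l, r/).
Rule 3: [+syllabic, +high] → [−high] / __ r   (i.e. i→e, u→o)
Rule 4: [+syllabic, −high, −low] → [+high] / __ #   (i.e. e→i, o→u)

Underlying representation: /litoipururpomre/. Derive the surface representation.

Rule 1 (intervocalic voicing): /t/ is a voiceless stop between vowels /i/ and /o/, so it voices to [d]. /p/ is a voiceless stop between vowels /i/ and /u/, so it voices to [b]. /litoipururpomre/ → lidoibururpomre.
Rule 2 (nasal place assimilation): /m/ precedes the alveolar consonant /r/, so it assimilates in place to [n]. /lidoibururpomre/ → lidoibururponre.
Rule 3 (pre-rhotic lowering): /u/ is a high vowel immediately before /r/, so it lowers to [o]. /u/ is a high vowel immediately before /r/, so it lowers to [o]. /lidoibururponre/ → lidoibororponre.
Rule 4 (final vowel raising): /e/ is a mid vowel in word-final position, so it raises to [i]. /lidoibororponre/ → lidoibororponri.

lidoibororponri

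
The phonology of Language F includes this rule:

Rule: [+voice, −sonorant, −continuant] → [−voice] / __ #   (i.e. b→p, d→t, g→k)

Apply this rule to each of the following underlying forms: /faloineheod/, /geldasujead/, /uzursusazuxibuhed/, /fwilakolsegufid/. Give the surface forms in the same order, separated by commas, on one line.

faloineheot, geldasujeat, uzursusazuxibuhet, fwilakolsegufit

/faloineheod/: /d/ is a voiced stop in word-final position, so it devoices to [t]. → [faloineheot].
/geldasujead/: /d/ is a voiced stop in word-final position, so it devoices to [t]. → [geldasujeat].
/uzursusazuxibuhed/: /d/ is a voiced stop in word-final position, so it devoices to [t]. → [uzursusazuxibuhet].
/fwilakolsegufid/: /d/ is a voiced stop in word-final position, so it devoices to [t]. → [fwilakolsegufit].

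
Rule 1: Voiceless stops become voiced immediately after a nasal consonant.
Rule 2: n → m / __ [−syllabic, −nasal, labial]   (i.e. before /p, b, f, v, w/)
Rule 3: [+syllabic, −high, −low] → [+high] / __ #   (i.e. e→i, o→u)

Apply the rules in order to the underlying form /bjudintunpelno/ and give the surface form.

Rule 1 (post-nasal voicing): /t/ is a voiceless stop immediately after the nasal /n/, so it voices to [d]. /p/ is a voiceless stop immediately after the nasal /n/, so it voices to [b]. /bjudintunpelno/ → bjudindunbelno.
Rule 2 (nasal place assimilation): /n/ precedes the labial consonant /b/, so it assimilates in place to [m]. /bjudindunbelno/ → bjudindumbelno.
Rule 3 (final vowel raising): /o/ is a mid vowel in word-final position, so it raises to [u]. /bjudindumbelno/ → bjudindumbelnu.

bjudindumbelnu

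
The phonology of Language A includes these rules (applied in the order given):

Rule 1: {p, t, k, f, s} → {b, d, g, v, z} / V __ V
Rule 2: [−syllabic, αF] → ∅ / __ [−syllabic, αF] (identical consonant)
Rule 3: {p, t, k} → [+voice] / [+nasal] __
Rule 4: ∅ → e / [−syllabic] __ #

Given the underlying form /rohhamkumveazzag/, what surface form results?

rohamgumveazage

Rule 1 (intervocalic voicing): no segment meets the environment; /rohhamkumveazzag/ is unchanged.
Rule 2 (degemination): /hh/ is a geminate; the first /h/ deletes. /zz/ is a geminate; the first /z/ deletes. /rohhamkumveazzag/ → rohamkumveazag.
Rule 3 (post-nasal voicing): /k/ is a voiceless stop immediately after the nasal /m/, so it voices to [g]. /rohamkumveazag/ → rohamgumveazag.
Rule 4 (final e-epenthesis): the form ends in the consonant /g/, so [e] is inserted word-finally. /rohamgumveazag/ → rohamgumveazage.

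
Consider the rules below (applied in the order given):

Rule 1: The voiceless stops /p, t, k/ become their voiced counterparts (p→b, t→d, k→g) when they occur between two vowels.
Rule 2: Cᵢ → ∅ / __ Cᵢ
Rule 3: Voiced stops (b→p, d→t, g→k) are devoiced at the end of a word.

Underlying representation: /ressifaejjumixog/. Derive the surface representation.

resifaejumixok

Rule 1 (intervocalic voicing): no segment meets the environment; /ressifaejjumixog/ is unchanged.
Rule 2 (degemination): /ss/ is a geminate; the first /s/ deletes. /jj/ is a geminate; the first /j/ deletes. /ressifaejjumixog/ → resifaejumixog.
Rule 3 (final devoicing): /g/ is a voiced stop in word-final position, so it devoices to [k]. /resifaejumixog/ → resifaejumixok.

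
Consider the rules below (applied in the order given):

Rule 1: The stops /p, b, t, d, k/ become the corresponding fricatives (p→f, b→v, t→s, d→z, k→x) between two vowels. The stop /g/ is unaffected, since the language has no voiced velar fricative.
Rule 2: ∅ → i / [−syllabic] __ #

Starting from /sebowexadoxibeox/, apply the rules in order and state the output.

sevowexazoxiveoxi

Rule 1 (intervocalic spirantization): /b/ is a stop between vowels /e/ and /o/, so it spirantizes to the fricative [v]. /d/ is a stop between vowels /a/ and /o/, so it spirantizes to the fricative [z]. /b/ is a stop between vowels /i/ and /e/, so it spirantizes to the fricative [v]. /sebowexadoxibeox/ → sevowexazoxiveox.
Rule 2 (final i-epenthesis): the form ends in the consonant /x/, so [i] is inserted word-finally. /sevowexazoxiveox/ → sevowexazoxiveoxi.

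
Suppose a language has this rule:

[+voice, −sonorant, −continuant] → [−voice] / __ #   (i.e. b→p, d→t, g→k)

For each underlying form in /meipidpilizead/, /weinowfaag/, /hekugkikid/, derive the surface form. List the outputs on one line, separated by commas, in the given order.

/meipidpilizead/: /d/ is a voiced stop in word-final position, so it devoices to [t]. → [meipidpilizeat].
/weinowfaag/: /g/ is a voiced stop in word-final position, so it devoices to [k]. → [weinowfaak].
/hekugkikid/: /d/ is a voiced stop in word-final position, so it devoices to [t]. → [hekugkikit].

meipidpilizeat, weinowfaak, hekugkikit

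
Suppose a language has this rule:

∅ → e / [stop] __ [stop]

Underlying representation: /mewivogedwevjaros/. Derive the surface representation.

No segment of /mewivogedwevjaros/ meets the structural description of the rule, so the form surfaces unchanged.

mewivogedwevjaros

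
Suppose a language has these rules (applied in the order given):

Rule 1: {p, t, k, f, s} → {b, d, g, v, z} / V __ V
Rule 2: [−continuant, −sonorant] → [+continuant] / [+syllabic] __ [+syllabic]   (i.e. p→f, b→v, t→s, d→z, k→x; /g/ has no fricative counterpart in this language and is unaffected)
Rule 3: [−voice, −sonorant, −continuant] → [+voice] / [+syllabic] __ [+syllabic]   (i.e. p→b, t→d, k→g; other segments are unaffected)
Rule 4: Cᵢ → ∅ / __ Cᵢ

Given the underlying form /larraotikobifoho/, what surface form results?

laraozigovivoho

Rule 1 (intervocalic voicing): /t/ is a voiceless obstruent between vowels /o/ and /i/, so it voices to [d]. /k/ is a voiceless obstruent between vowels /i/ and /o/, so it voices to [g]. /f/ is a voiceless obstruent between vowels /i/ and /o/, so it voices to [v]. /larraotikobifoho/ → larraodigobivoho.
Rule 2 (intervocalic spirantization): /d/ is a stop between vowels /o/ and /i/, so it spirantizes to the fricative [z]. /b/ is a stop between vowels /o/ and /i/, so it spirantizes to the fricative [v]. /larraodigobivoho/ → larraozigovivoho.
Rule 3 (intervocalic voicing): no segment meets the environment; /larraozigovivoho/ is unchanged.
Rule 4 (degemination): /rr/ is a geminate; the first /r/ deletes. /larraozigovivoho/ → laraozigovivoho.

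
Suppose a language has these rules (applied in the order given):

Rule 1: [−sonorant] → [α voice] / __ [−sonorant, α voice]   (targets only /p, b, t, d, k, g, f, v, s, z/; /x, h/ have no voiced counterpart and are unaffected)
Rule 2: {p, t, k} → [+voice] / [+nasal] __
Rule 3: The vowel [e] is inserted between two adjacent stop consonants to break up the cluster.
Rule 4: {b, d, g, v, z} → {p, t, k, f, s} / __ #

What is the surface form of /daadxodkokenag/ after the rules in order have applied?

Rule 1 (regressive voicing assimilation): /d/ precedes the voiceless obstruent /x/, so it devoices to [t] by assimilation. /d/ precedes the voiceless obstruent /k/, so it devoices to [t] by assimilation. /daadxodkokenag/ → daatxotkokenag.
Rule 2 (post-nasal voicing): no segment meets the environment; /daatxotkokenag/ is unchanged.
Rule 3 (stop-cluster e-epenthesis): /t/ and /k/ form a stop–stop cluster, so [e] is inserted between them. /daatxotkokenag/ → daatxotekokenag.
Rule 4 (final devoicing): /g/ is a voiced obstruent in word-final position, so it devoices to [k]. /daatxotekokenag/ → daatxotekokenak.

daatxotekokenak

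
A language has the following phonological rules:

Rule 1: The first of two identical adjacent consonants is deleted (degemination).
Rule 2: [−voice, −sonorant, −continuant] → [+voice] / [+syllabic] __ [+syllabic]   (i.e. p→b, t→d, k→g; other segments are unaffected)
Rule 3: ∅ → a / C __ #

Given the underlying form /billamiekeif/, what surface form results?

Rule 1 (degemination): /ll/ is a geminate; the first /l/ deletes. /billamiekeif/ → bilamiekeif.
Rule 2 (intervocalic voicing): /k/ is a voiceless stop between vowels /e/ and /e/, so it voices to [g]. /bilamiekeif/ → bilamiegeif.
Rule 3 (final a-epenthesis): the form ends in the consonant /f/, so [a] is inserted word-finally. /bilamiegeif/ → bilamiegeifa.

bilamiegeifa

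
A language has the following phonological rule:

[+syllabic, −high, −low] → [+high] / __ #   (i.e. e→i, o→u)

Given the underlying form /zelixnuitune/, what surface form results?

/e/ is a mid vowel in word-final position, so it raises to [i].
The other instance of /e/ does not occur in the required environment and remains unchanged.
Surface form: [zelixnuituni].

zelixnuituni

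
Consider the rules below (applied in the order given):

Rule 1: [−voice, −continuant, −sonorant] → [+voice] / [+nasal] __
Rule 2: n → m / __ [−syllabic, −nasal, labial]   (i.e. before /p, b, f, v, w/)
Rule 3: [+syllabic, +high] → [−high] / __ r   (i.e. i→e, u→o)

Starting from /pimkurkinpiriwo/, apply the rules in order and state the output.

Rule 1 (post-nasal voicing): /k/ is a voiceless stop immediately after the nasal /m/, so it voices to [g]. /p/ is a voiceless stop immediately after the nasal /n/, so it voices to [b]. /pimkurkinpiriwo/ → pimgurkinbiriwo.
Rule 2 (nasal place assimilation): /n/ precedes the labial consonant /b/, so it assimilates in place to [m]. /pimgurkinbiriwo/ → pimgurkimbiriwo.
Rule 3 (pre-rhotic lowering): /u/ is a high vowel immediately before /r/, so it lowers to [o]. /i/ is a high vowel immediately before /r/, so it lowers to [e]. /pimgurkimbiriwo/ → pimgorkimberiwo.

pimgorkimberiwo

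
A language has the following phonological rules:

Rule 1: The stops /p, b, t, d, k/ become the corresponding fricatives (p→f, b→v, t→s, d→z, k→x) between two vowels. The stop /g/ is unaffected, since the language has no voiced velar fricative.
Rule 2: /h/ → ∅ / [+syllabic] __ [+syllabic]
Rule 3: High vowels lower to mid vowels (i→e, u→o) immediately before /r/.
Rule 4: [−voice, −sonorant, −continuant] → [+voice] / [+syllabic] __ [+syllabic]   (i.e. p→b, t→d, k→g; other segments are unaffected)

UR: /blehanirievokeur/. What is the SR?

Rule 1 (intervocalic spirantization): /k/ is a stop between vowels /o/ and /e/, so it spirantizes to the fricative [x]. /blehanirievokeur/ → blehanirievoxeur.
Rule 2 (intervocalic h-deletion): /h/ occurs between vowels /e/ and /a/, so it deletes. /blehanirievoxeur/ → bleanirievoxeur.
Rule 3 (pre-rhotic lowering): /i/ is a high vowel immediately before /r/, so it lowers to [e]. /u/ is a high vowel immediately before /r/, so it lowers to [o]. /bleanirievoxeur/ → bleanerievoxeor.
Rule 4 (intervocalic voicing): no segment meets the environment; /bleanerievoxeor/ is unchanged.

bleanerievoxeor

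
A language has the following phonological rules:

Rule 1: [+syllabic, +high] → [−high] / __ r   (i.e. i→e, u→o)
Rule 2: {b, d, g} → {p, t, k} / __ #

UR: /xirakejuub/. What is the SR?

Rule 1 (pre-rhotic lowering): /i/ is a high vowel immediately before /r/, so it lowers to [e]. /xirakejuub/ → xerakejuub.
Rule 2 (final devoicing): /b/ is a voiced stop in word-final position, so it devoices to [p]. /xerakejuub/ → xerakejuup.

xerakejuup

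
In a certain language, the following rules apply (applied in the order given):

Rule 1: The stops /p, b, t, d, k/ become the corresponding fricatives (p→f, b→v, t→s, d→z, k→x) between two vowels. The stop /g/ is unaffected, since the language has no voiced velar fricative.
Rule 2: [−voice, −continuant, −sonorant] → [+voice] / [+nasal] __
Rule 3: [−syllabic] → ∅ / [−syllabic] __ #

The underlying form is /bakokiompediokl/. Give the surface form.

Rule 1 (intervocalic spirantization): /k/ is a stop between vowels /a/ and /o/, so it spirantizes to the fricative [x]. /k/ is a stop between vowels /o/ and /i/, so it spirantizes to the fricative [x]. /d/ is a stop between vowels /e/ and /i/, so it spirantizes to the fricative [z]. /bakokiompediokl/ → baxoxiompeziokl.
Rule 2 (post-nasal voicing): /p/ is a voiceless stop immediately after the nasal /m/, so it voices to [b]. /baxoxiompeziokl/ → baxoxiombeziokl.
Rule 3 (final cluster simplification): /l/ is the second consonant of a word-final cluster /kl/, so it deletes. /baxoxiombeziokl/ → baxoxiombeziok.

baxoxiombeziok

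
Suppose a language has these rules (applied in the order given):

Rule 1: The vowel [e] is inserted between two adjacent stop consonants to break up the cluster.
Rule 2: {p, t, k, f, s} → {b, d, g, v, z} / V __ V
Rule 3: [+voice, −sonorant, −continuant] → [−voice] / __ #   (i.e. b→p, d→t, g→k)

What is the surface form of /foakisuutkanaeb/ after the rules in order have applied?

Rule 1 (stop-cluster e-epenthesis): /t/ and /k/ form a stop–stop cluster, so [e] is inserted between them. /foakisuutkanaeb/ → foakisuutekanaeb.
Rule 2 (intervocalic voicing): /k/ is a voiceless obstruent between vowels /a/ and /i/, so it voices to [g]. /s/ is a voiceless obstruent between vowels /i/ and /u/, so it voices to [z]. /t/ is a voiceless obstruent between vowels /u/ and /e/, so it voices to [d]. /k/ is a voiceless obstruent between vowels /e/ and /a/, so it voices to [g]. /foakisuutekanaeb/ → foagizuudeganaeb.
Rule 3 (final devoicing): /b/ is a voiced stop in word-final position, so it devoices to [p]. /foagizuudeganaeb/ → foagizuudeganaep.

foagizuudeganaep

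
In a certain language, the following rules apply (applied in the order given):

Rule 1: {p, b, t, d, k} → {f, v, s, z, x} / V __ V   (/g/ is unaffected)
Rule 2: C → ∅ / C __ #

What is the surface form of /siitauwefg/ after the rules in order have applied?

Rule 1 (intervocalic spirantization): /t/ is a stop between vowels /i/ and /a/, so it spirantizes to the fricative [s]. /siitauwefg/ → siisauwefg.
Rule 2 (final cluster simplification): /g/ is the second consonant of a word-final cluster /fg/, so it deletes. /siisauwefg/ → siisauwef.

siisauwef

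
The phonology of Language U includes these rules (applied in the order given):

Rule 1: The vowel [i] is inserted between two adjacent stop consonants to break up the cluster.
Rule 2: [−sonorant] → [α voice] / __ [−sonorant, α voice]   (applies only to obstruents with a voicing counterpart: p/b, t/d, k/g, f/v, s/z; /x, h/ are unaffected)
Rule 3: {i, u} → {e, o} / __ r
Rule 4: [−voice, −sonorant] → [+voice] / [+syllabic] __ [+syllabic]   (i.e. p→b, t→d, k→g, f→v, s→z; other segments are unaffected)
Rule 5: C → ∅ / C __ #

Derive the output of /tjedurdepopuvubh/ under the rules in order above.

Rule 1 (stop-cluster i-epenthesis): no segment meets the environment; /tjedurdepopuvubh/ is unchanged.
Rule 2 (regressive voicing assimilation): /b/ precedes the voiceless obstruent /h/, so it devoices to [p] by assimilation. /tjedurdepopuvubh/ → tjedurdepopuvuph.
Rule 3 (pre-rhotic lowering): /u/ is a high vowel immediately before /r/, so it lowers to [o]. /tjedurdepopuvuph/ → tjedordepopuvuph.
Rule 4 (intervocalic voicing): /p/ is a voiceless obstruent between vowels /e/ and /o/, so it voices to [b]. /p/ is a voiceless obstruent between vowels /o/ and /u/, so it voices to [b]. /tjedordepopuvuph/ → tjedordebobuvuph.
Rule 5 (final cluster simplification): /h/ is the second consonant of a word-final cluster /ph/, so it deletes. /tjedordebobuvuph/ → tjedordebobuvup.

tjedordebobuvup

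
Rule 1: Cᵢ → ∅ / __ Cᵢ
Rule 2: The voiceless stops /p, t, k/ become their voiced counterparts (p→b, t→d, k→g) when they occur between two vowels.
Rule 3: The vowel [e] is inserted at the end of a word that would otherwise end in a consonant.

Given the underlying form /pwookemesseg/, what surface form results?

Rule 1 (degemination): /ss/ is a geminate; the first /s/ deletes. /pwookemesseg/ → pwookemeseg.
Rule 2 (intervocalic voicing): /k/ is a voiceless stop between vowels /o/ and /e/, so it voices to [g]. /pwookemeseg/ → pwoogemeseg.
Rule 3 (final e-epenthesis): the form ends in the consonant /g/, so [e] is inserted word-finally. /pwoogemeseg/ → pwoogemesege.

pwoogemesege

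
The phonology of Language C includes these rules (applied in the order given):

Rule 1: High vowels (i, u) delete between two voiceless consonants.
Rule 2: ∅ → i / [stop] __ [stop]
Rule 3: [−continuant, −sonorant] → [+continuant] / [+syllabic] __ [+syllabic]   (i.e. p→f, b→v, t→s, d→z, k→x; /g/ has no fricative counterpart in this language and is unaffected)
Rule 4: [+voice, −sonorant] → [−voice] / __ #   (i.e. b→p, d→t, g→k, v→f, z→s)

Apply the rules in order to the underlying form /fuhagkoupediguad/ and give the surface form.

fhagixoufeziguat

Rule 1 (high vowel syncope): /u/ is a high vowel flanked by voiceless consonants /f/ and /h/, so it deletes. /fuhagkoupediguad/ → fhagkoupediguad.
Rule 2 (stop-cluster i-epenthesis): /g/ and /k/ form a stop–stop cluster, so [i] is inserted between them. /fhagkoupediguad/ → fhagikoupediguad.
Rule 3 (intervocalic spirantization): /k/ is a stop between vowels /i/ and /o/, so it spirantizes to the fricative [x]. /p/ is a stop between vowels /u/ and /e/, so it spirantizes to the fricative [f]. /d/ is a stop between vowels /e/ and /i/, so it spirantizes to the fricative [z]. /fhagikoupediguad/ → fhagixoufeziguad.
Rule 4 (final devoicing): /d/ is a voiced obstruent in word-final position, so it devoices to [t]. /fhagixoufeziguad/ → fhagixoufeziguat.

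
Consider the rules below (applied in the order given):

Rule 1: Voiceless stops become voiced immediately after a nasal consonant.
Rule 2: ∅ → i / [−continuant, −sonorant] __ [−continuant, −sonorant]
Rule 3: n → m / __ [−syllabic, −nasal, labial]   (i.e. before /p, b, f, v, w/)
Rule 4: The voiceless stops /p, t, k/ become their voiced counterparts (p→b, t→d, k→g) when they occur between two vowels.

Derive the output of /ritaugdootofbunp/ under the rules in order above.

Rule 1 (post-nasal voicing): /p/ is a voiceless stop immediately after the nasal /n/, so it voices to [b]. /ritaugdootofbunp/ → ritaugdootofbunb.
Rule 2 (stop-cluster i-epenthesis): /g/ and /d/ form a stop–stop cluster, so [i] is inserted between them. /ritaugdootofbunb/ → ritaugidootofbunb.
Rule 3 (nasal place assimilation): /n/ precedes the labial consonant /b/, so it assimilates in place to [m]. /ritaugidootofbunb/ → ritaugidootofbumb.
Rule 4 (intervocalic voicing): /t/ is a voiceless stop between vowels /i/ and /a/, so it voices to [d]. /t/ is a voiceless stop between vowels /o/ and /o/, so it voices to [d]. /ritaugidootofbumb/ → ridaugidoodofbumb.

ridaugidoodofbumb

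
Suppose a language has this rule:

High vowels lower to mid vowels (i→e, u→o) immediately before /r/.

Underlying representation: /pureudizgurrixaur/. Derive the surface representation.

Scanning /pureudizgurrixaur/: /u/ is a high vowel immediately before /r/, so it lowers to [o]; /u/ at position 5 is not in the conditioning environment; /i/ at position 7 is not in the conditioning environment; /u/ is a high vowel immediately before /r/, so it lowers to [o]; /i/ at position 13 is not in the conditioning environment; /u/ is a high vowel immediately before /r/, so it lowers to [o].
Result: [poreudizgorrixaor].

poreudizgorrixaor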